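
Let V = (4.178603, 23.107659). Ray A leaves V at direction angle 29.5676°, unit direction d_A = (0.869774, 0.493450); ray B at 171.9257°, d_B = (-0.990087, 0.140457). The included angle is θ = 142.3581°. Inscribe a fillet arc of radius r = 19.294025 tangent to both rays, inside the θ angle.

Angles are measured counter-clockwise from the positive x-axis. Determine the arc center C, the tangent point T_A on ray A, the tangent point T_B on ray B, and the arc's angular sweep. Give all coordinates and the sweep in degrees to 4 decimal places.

center=(0.3777,43.1341) T_A=(9.8983,26.3526) T_B=(-2.3323,24.0313) sweep=37.6419

bisector direction at 100.7467° = (-0.186467,0.982461)
center distance |VC| = r/sin(θ/2) = 19.294025/sin(71.1791°) = 20.383926
C = V + |VC|·bis = (0.3777,43.1341)
T_A = V + ((C−V)·d_A)·d_A = V + 6.5761·d_A = (9.8983,26.3526)
T_B = V + ((C−V)·d_B)·d_B = V + 6.5761·d_B = (-2.3323,24.0313)
sweep = 180° − θ = 37.6419°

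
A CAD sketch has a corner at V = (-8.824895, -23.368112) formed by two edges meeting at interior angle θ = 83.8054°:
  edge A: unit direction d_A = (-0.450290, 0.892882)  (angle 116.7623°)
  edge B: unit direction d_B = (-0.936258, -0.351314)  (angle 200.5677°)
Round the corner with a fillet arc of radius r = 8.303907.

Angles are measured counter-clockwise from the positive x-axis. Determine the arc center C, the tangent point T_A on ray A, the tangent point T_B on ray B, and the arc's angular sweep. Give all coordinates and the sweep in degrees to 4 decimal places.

center=(-20.4063,-18.8446) T_A=(-12.9919,-15.1054) T_B=(-17.4890,-26.6192) sweep=96.1946

bisector direction at 158.6650° = (-0.931469,0.363820)
center distance |VC| = r/sin(θ/2) = 8.303907/sin(41.9027°) = 12.433462
C = V + |VC|·bis = (-20.4063,-18.8446)
T_A = V + ((C−V)·d_A)·d_A = V + 9.2540·d_A = (-12.9919,-15.1054)
T_B = V + ((C−V)·d_B)·d_B = V + 9.2540·d_B = (-17.4890,-26.6192)
sweep = 180° − θ = 96.1946°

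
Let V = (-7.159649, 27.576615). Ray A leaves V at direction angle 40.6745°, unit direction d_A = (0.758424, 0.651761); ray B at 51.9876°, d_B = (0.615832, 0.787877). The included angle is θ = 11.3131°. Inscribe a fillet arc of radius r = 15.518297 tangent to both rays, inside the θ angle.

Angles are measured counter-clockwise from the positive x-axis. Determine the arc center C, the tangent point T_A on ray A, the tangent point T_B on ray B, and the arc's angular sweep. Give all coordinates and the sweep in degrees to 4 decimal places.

bisector direction at 46.3311° = (0.690491,0.723341)
center distance |VC| = r/sin(θ/2) = 15.518297/sin(5.6566°) = 157.442066
C = V + |VC|·bis = (101.5526,141.4610)
T_A = V + ((C−V)·d_A)·d_A = V + 156.6754·d_A = (111.6668,129.6915)
T_B = V + ((C−V)·d_B)·d_B = V + 156.6754·d_B = (89.3261,151.0177)
sweep = 180° − θ = 168.6869°

center=(101.5526,141.4610) T_A=(111.6668,129.6915) T_B=(89.3261,151.0177) sweep=168.6869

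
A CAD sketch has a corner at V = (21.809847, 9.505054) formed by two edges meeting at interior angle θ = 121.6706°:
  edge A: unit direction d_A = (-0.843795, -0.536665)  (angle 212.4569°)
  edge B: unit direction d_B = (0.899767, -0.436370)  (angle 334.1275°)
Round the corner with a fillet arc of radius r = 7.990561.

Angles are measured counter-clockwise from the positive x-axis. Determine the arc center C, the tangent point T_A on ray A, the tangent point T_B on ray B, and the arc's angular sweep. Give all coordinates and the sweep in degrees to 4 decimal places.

bisector direction at 273.2922° = (0.057428,-0.998350)
center distance |VC| = r/sin(θ/2) = 7.990561/sin(60.8353°) = 9.150659
C = V + |VC|·bis = (22.3354,0.3695)
T_A = V + ((C−V)·d_A)·d_A = V + 4.4593·d_A = (18.0471,7.1119)
T_B = V + ((C−V)·d_B)·d_B = V + 4.4593·d_B = (25.8222,7.5591)
sweep = 180° − θ = 58.3294°

center=(22.3354,0.3695) T_A=(18.0471,7.1119) T_B=(25.8222,7.5591) sweep=58.3294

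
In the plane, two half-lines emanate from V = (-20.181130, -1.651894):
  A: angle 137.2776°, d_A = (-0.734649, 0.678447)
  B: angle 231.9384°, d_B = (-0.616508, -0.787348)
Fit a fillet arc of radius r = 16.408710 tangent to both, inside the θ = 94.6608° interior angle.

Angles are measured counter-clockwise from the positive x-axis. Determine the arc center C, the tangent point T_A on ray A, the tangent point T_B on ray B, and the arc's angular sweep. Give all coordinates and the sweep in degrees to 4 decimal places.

bisector direction at 184.6080° = (-0.996768,-0.080338)
center distance |VC| = r/sin(θ/2) = 16.408710/sin(47.3304°) = 22.316447
C = V + |VC|·bis = (-42.4254,-3.4448)
T_A = V + ((C−V)·d_A)·d_A = V + 15.1254·d_A = (-31.2930,8.6099)
T_B = V + ((C−V)·d_B)·d_B = V + 15.1254·d_B = (-29.5061,-13.5609)
sweep = 180° − θ = 85.3392°

center=(-42.4254,-3.4448) T_A=(-31.2930,8.6099) T_B=(-29.5061,-13.5609) sweep=85.3392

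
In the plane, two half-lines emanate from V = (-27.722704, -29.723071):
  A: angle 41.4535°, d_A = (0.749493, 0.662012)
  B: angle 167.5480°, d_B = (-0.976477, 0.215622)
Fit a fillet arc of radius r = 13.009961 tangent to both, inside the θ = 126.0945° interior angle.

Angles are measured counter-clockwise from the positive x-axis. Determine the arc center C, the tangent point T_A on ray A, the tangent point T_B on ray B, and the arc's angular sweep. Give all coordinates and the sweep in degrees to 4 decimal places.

bisector direction at 104.5007° = (-0.250393,0.968144)
center distance |VC| = r/sin(θ/2) = 13.009961/sin(63.0472°) = 14.595293
C = V + |VC|·bis = (-31.3773,-15.5927)
T_A = V + ((C−V)·d_A)·d_A = V + 6.6154·d_A = (-22.7645,-25.3436)
T_B = V + ((C−V)·d_B)·d_B = V + 6.6154·d_B = (-34.1825,-28.2966)
sweep = 180° − θ = 53.9055°

center=(-31.3773,-15.5927) T_A=(-22.7645,-25.3436) T_B=(-34.1825,-28.2966) sweep=53.9055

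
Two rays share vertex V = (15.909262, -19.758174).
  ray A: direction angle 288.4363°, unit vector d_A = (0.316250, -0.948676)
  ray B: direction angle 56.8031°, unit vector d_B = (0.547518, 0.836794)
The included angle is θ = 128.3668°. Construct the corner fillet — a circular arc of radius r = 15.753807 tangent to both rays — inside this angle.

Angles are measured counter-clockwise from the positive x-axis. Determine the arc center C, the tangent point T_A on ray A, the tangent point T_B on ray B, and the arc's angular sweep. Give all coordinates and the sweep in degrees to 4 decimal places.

bisector direction at 352.6197° = (0.991715,-0.128455)
center distance |VC| = r/sin(θ/2) = 15.753807/sin(64.1834°) = 17.500484
C = V + |VC|·bis = (33.2648,-22.0062)
T_A = V + ((C−V)·d_A)·d_A = V + 7.6213·d_A = (18.3195,-26.9883)
T_B = V + ((C−V)·d_B)·d_B = V + 7.6213·d_B = (20.0821,-13.3807)
sweep = 180° − θ = 51.6332°

center=(33.2648,-22.0062) T_A=(18.3195,-26.9883) T_B=(20.0821,-13.3807) sweep=51.6332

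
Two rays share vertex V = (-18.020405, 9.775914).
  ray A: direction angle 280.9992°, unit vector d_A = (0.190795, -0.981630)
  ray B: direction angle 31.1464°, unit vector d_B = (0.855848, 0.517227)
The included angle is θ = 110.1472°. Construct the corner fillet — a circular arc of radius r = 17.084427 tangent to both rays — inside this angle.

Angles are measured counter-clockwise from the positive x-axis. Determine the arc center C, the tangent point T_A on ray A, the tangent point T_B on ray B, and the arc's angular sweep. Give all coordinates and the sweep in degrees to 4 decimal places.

center=(1.0264,1.3247) T_A=(-15.7442,-1.9349) T_B=(-7.8102,15.9464) sweep=69.8528

bisector direction at 336.0728° = (0.914062,-0.405576)
center distance |VC| = r/sin(θ/2) = 17.084427/sin(55.0736°) = 20.837509
C = V + |VC|·bis = (1.0264,1.3247)
T_A = V + ((C−V)·d_A)·d_A = V + 11.9300·d_A = (-15.7442,-1.9349)
T_B = V + ((C−V)·d_B)·d_B = V + 11.9300·d_B = (-7.8102,15.9464)
sweep = 180° − θ = 69.8528°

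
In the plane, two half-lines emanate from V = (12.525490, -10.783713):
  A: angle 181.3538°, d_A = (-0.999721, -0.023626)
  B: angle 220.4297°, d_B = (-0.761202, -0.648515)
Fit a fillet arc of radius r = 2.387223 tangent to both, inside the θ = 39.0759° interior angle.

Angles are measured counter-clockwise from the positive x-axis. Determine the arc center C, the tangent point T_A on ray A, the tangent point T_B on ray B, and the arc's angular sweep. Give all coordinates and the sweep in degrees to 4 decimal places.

bisector direction at 200.8918° = (-0.934256,-0.356603)
center distance |VC| = r/sin(θ/2) = 2.387223/sin(19.5379°) = 7.138160
C = V + |VC|·bis = (5.8566,-13.3292)
T_A = V + ((C−V)·d_A)·d_A = V + 6.7271·d_A = (5.8002,-10.9426)
T_B = V + ((C−V)·d_B)·d_B = V + 6.7271·d_B = (7.4048,-15.1464)
sweep = 180° − θ = 140.9241°

center=(5.8566,-13.3292) T_A=(5.8002,-10.9426) T_B=(7.4048,-15.1464) sweep=140.9241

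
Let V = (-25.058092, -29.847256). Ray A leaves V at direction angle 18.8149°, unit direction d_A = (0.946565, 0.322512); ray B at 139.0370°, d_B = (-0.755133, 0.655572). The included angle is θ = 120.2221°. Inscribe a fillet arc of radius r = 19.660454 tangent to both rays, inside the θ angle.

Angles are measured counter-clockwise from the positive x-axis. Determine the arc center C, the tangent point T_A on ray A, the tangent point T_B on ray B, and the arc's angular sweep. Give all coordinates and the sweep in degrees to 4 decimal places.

center=(-20.7024,-7.5929) T_A=(-14.3617,-26.2028) T_B=(-33.5913,-22.4392) sweep=59.7779

bisector direction at 78.9260° = (0.192078,0.981380)
center distance |VC| = r/sin(θ/2) = 19.660454/sin(60.1110°) = 22.676604
C = V + |VC|·bis = (-20.7024,-7.5929)
T_A = V + ((C−V)·d_A)·d_A = V + 11.3002·d_A = (-14.3617,-26.2028)
T_B = V + ((C−V)·d_B)·d_B = V + 11.3002·d_B = (-33.5913,-22.4392)
sweep = 180° − θ = 59.7779°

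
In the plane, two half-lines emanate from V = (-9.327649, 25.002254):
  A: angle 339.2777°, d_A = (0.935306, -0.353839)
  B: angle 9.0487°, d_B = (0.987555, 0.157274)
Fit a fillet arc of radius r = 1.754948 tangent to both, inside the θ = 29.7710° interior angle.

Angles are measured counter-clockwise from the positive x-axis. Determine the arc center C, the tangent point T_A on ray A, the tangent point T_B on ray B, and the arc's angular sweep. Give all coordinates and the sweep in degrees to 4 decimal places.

center=(-2.5315,24.3075) T_A=(-3.1525,22.6661) T_B=(-2.8075,26.0406) sweep=150.2290

bisector direction at 354.1632° = (0.994816,-0.101695)
center distance |VC| = r/sin(θ/2) = 1.754948/sin(14.8855°) = 6.831563
C = V + |VC|·bis = (-2.5315,24.3075)
T_A = V + ((C−V)·d_A)·d_A = V + 6.6023·d_A = (-3.1525,22.6661)
T_B = V + ((C−V)·d_B)·d_B = V + 6.6023·d_B = (-2.8075,26.0406)
sweep = 180° − θ = 150.2290°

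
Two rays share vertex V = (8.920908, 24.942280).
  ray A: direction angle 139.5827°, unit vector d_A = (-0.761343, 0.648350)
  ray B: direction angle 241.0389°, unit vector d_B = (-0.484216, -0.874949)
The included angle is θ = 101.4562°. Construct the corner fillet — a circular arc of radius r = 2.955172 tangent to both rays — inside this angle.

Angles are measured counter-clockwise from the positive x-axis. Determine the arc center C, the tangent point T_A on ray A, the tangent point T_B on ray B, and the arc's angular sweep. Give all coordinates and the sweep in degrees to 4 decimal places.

bisector direction at 190.3108° = (-0.983851,-0.178988)
center distance |VC| = r/sin(θ/2) = 2.955172/sin(50.7281°) = 3.817308
C = V + |VC|·bis = (5.1652,24.2590)
T_A = V + ((C−V)·d_A)·d_A = V + 2.4164·d_A = (7.0812,26.5089)
T_B = V + ((C−V)·d_B)·d_B = V + 2.4164·d_B = (7.7509,22.8281)
sweep = 180° − θ = 78.5438°

center=(5.1652,24.2590) T_A=(7.0812,26.5089) T_B=(7.7509,22.8281) sweep=78.5438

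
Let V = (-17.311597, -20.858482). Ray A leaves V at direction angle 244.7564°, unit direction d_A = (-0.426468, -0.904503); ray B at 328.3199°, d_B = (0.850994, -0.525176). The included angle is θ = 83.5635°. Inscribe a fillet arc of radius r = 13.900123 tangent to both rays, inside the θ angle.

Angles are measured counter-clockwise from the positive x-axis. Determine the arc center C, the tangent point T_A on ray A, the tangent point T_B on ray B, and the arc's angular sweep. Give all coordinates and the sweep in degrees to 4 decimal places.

bisector direction at 286.5381° = (0.284654,-0.958630)
center distance |VC| = r/sin(θ/2) = 13.900123/sin(41.7818°) = 20.861815
C = V + |VC|·bis = (-11.3732,-40.8573)
T_A = V + ((C−V)·d_A)·d_A = V + 15.5564·d_A = (-23.9459,-34.9293)
T_B = V + ((C−V)·d_B)·d_B = V + 15.5564·d_B = (-4.0732,-29.0283)
sweep = 180° − θ = 96.4365°

center=(-11.3732,-40.8573) T_A=(-23.9459,-34.9293) T_B=(-4.0732,-29.0283) sweep=96.4365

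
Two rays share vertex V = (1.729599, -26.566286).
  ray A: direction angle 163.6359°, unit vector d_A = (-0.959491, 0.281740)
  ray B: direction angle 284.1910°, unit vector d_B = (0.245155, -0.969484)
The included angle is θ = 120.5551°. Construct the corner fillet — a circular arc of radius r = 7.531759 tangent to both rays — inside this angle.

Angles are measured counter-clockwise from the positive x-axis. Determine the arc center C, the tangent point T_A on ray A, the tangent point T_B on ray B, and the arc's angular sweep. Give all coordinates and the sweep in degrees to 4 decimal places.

center=(-4.5182,-32.5815) T_A=(-2.3962,-25.3548) T_B=(2.7838,-30.7350) sweep=59.4449

bisector direction at 223.9134° = (-0.720388,-0.693571)
center distance |VC| = r/sin(θ/2) = 7.531759/sin(60.2775°) = 8.672772
C = V + |VC|·bis = (-4.5182,-32.5815)
T_A = V + ((C−V)·d_A)·d_A = V + 4.3000·d_A = (-2.3962,-25.3548)
T_B = V + ((C−V)·d_B)·d_B = V + 4.3000·d_B = (2.7838,-30.7350)
sweep = 180° − θ = 59.4449°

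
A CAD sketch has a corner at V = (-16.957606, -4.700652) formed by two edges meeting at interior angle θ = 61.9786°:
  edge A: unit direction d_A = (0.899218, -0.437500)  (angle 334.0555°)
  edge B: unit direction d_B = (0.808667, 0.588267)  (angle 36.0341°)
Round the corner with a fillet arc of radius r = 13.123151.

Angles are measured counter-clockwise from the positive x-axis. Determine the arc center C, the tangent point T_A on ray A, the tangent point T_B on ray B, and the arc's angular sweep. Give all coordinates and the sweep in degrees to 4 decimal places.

center=(8.4315,-2.4594) T_A=(2.6902,-14.2600) T_B=(0.7116,8.1529) sweep=118.0214

bisector direction at 5.0448° = (0.996126,0.087935)
center distance |VC| = r/sin(θ/2) = 13.123151/sin(30.9893°) = 25.487885
C = V + |VC|·bis = (8.4315,-2.4594)
T_A = V + ((C−V)·d_A)·d_A = V + 21.8498·d_A = (2.6902,-14.2600)
T_B = V + ((C−V)·d_B)·d_B = V + 21.8498·d_B = (0.7116,8.1529)
sweep = 180° − θ = 118.0214°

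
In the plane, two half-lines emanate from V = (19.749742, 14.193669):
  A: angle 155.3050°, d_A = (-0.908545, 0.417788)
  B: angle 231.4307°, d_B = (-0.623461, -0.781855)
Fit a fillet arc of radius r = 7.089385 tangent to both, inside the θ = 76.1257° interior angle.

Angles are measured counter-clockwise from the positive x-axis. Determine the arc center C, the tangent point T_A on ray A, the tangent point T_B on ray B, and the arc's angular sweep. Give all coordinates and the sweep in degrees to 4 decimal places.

bisector direction at 193.3679° = (-0.972906,-0.231202)
center distance |VC| = r/sin(θ/2) = 7.089385/sin(38.0628°) = 11.498932
C = V + |VC|·bis = (8.5624,11.5351)
T_A = V + ((C−V)·d_A)·d_A = V + 9.0535·d_A = (11.5242,17.9761)
T_B = V + ((C−V)·d_B)·d_B = V + 9.0535·d_B = (14.1052,7.1151)
sweep = 180° − θ = 103.8743°

center=(8.5624,11.5351) T_A=(11.5242,17.9761) T_B=(14.1052,7.1151) sweep=103.8743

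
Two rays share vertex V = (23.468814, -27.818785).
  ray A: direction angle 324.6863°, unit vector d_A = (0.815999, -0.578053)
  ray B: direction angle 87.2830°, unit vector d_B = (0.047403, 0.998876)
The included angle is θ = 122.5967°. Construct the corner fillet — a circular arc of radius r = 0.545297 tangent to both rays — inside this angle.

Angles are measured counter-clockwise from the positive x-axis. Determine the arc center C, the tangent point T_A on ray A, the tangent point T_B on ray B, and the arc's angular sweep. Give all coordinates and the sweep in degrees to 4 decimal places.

bisector direction at 25.9847° = (0.898911,0.438130)
center distance |VC| = r/sin(θ/2) = 0.545297/sin(61.2983°) = 0.621682
C = V + |VC|·bis = (24.0277,-27.5464)
T_A = V + ((C−V)·d_A)·d_A = V + 0.2986·d_A = (23.7124,-27.9914)
T_B = V + ((C−V)·d_B)·d_B = V + 0.2986·d_B = (23.4830,-27.5206)
sweep = 180° − θ = 57.4033°

center=(24.0277,-27.5464) T_A=(23.7124,-27.9914) T_B=(23.4830,-27.5206) sweep=57.4033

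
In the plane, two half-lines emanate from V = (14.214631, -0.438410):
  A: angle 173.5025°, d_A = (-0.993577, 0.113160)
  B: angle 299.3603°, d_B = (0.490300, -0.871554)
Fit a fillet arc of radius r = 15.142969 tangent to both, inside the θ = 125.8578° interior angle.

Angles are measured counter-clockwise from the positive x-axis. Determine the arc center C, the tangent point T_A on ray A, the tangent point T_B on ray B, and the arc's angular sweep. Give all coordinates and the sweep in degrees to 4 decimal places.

center=(4.8114,-14.6083) T_A=(6.5249,0.4374) T_B=(18.0093,-7.1837) sweep=54.1422

bisector direction at 236.4314° = (-0.552935,-0.833224)
center distance |VC| = r/sin(θ/2) = 15.142969/sin(62.9289°) = 17.006117
C = V + |VC|·bis = (4.8114,-14.6083)
T_A = V + ((C−V)·d_A)·d_A = V + 7.7394·d_A = (6.5249,0.4374)
T_B = V + ((C−V)·d_B)·d_B = V + 7.7394·d_B = (18.0093,-7.1837)
sweep = 180° − θ = 54.1422°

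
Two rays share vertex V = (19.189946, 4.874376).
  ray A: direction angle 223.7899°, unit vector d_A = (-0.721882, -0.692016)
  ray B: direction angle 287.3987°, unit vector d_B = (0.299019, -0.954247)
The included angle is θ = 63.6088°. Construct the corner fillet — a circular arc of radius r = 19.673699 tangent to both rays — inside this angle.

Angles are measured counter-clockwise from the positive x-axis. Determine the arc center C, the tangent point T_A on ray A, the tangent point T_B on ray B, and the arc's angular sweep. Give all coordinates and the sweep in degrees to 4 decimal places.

center=(9.9028,-31.2819) T_A=(-3.7118,-17.0798) T_B=(28.6763,-25.3991) sweep=116.3912

bisector direction at 255.5943° = (-0.248786,-0.968558)
center distance |VC| = r/sin(θ/2) = 19.673699/sin(31.8044°) = 37.330005
C = V + |VC|·bis = (9.9028,-31.2819)
T_A = V + ((C−V)·d_A)·d_A = V + 31.7250·d_A = (-3.7118,-17.0798)
T_B = V + ((C−V)·d_B)·d_B = V + 31.7250·d_B = (28.6763,-25.3991)
sweep = 180° − θ = 116.3912°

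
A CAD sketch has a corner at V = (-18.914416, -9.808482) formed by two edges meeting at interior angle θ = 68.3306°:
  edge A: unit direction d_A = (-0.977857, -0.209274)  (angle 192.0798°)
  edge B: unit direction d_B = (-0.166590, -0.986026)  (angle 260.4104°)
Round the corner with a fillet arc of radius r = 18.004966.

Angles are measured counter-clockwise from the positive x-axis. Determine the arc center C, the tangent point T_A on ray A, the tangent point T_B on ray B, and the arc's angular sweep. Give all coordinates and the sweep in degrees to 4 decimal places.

bisector direction at 226.2451° = (-0.691575,-0.722305)
center distance |VC| = r/sin(θ/2) = 18.004966/sin(34.1653°) = 32.061131
C = V + |VC|·bis = (-41.0871,-32.9664)
T_A = V + ((C−V)·d_A)·d_A = V + 26.5280·d_A = (-44.8551,-15.3601)
T_B = V + ((C−V)·d_B)·d_B = V + 26.5280·d_B = (-23.3337,-35.9658)
sweep = 180° − θ = 111.6694°

center=(-41.0871,-32.9664) T_A=(-44.8551,-15.3601) T_B=(-23.3337,-35.9658) sweep=111.6694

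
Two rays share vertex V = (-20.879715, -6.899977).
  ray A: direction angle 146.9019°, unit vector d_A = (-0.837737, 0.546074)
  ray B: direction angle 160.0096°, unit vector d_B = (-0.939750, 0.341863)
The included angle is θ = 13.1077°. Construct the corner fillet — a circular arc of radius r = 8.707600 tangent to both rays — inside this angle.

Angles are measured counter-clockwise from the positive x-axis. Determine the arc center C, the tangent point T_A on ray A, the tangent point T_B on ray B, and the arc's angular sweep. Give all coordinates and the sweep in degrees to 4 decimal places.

bisector direction at 153.4558° = (-0.894589,0.446889)
center distance |VC| = r/sin(θ/2) = 8.707600/sin(6.5538°) = 76.290785
C = V + |VC|·bis = (-89.1287,27.1935)
T_A = V + ((C−V)·d_A)·d_A = V + 75.7922·d_A = (-84.3737,34.4882)
T_B = V + ((C−V)·d_B)·d_B = V + 75.7922·d_B = (-92.1055,19.0106)
sweep = 180° − θ = 166.8923°

center=(-89.1287,27.1935) T_A=(-84.3737,34.4882) T_B=(-92.1055,19.0106) sweep=166.8923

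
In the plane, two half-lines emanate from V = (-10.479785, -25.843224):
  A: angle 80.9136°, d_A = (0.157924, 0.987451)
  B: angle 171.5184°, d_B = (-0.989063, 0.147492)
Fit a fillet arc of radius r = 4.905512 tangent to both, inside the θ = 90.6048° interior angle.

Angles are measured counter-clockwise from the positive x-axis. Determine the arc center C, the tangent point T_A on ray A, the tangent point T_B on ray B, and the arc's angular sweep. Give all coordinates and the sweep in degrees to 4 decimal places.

center=(-14.5572,-20.2754) T_A=(-9.7132,-21.0501) T_B=(-15.2807,-25.1273) sweep=89.3952

bisector direction at 126.2160° = (-0.590831,0.806795)
center distance |VC| = r/sin(θ/2) = 4.905512/sin(45.3024°) = 6.901115
C = V + |VC|·bis = (-14.5572,-20.2754)
T_A = V + ((C−V)·d_A)·d_A = V + 4.8540·d_A = (-9.7132,-21.0501)
T_B = V + ((C−V)·d_B)·d_B = V + 4.8540·d_B = (-15.2807,-25.1273)
sweep = 180° − θ = 89.3952°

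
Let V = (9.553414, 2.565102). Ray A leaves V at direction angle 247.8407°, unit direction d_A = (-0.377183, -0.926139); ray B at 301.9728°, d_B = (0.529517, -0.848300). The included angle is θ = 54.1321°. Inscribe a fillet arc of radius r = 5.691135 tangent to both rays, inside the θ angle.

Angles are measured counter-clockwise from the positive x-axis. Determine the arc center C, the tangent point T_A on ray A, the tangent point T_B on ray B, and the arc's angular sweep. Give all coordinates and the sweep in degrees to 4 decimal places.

bisector direction at 274.9068° = (0.085534,-0.996335)
center distance |VC| = r/sin(θ/2) = 5.691135/sin(27.0661°) = 12.507512
C = V + |VC|·bis = (10.6232,-9.8966)
T_A = V + ((C−V)·d_A)·d_A = V + 11.1377·d_A = (5.3525,-7.7500)
T_B = V + ((C−V)·d_B)·d_B = V + 11.1377·d_B = (15.4510,-6.8830)
sweep = 180° − θ = 125.8679°

center=(10.6232,-9.8966) T_A=(5.3525,-7.7500) T_B=(15.4510,-6.8830) sweep=125.8679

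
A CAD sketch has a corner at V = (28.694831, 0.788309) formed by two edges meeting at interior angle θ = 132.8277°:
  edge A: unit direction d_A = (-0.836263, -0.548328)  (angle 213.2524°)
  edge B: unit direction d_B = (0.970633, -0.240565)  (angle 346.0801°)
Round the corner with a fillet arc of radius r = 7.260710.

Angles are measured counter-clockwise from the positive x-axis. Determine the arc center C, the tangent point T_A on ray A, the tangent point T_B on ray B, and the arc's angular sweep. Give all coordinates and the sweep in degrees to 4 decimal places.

center=(30.0251,-7.0218) T_A=(26.0438,-0.9499) T_B=(31.7718,0.0257) sweep=47.1723

bisector direction at 279.6662° = (0.167909,-0.985803)
center distance |VC| = r/sin(θ/2) = 7.260710/sin(66.4138°) = 7.922565
C = V + |VC|·bis = (30.0251,-7.0218)
T_A = V + ((C−V)·d_A)·d_A = V + 3.1700·d_A = (26.0438,-0.9499)
T_B = V + ((C−V)·d_B)·d_B = V + 3.1700·d_B = (31.7718,0.0257)
sweep = 180° − θ = 47.1723°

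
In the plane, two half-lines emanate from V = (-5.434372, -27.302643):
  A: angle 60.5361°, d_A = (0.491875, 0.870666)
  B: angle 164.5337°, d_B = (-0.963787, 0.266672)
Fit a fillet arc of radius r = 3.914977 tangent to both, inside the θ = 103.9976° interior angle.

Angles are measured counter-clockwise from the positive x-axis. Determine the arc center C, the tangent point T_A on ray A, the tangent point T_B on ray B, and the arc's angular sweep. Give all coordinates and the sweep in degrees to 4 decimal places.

bisector direction at 112.5349° = (-0.383246,0.923646)
center distance |VC| = r/sin(θ/2) = 3.914977/sin(51.9988°) = 4.968258
C = V + |VC|·bis = (-7.3384,-22.7137)
T_A = V + ((C−V)·d_A)·d_A = V + 3.0588·d_A = (-3.9298,-24.6394)
T_B = V + ((C−V)·d_B)·d_B = V + 3.0588·d_B = (-8.3825,-26.4869)
sweep = 180° − θ = 76.0024°

center=(-7.3384,-22.7137) T_A=(-3.9298,-24.6394) T_B=(-8.3825,-26.4869) sweep=76.0024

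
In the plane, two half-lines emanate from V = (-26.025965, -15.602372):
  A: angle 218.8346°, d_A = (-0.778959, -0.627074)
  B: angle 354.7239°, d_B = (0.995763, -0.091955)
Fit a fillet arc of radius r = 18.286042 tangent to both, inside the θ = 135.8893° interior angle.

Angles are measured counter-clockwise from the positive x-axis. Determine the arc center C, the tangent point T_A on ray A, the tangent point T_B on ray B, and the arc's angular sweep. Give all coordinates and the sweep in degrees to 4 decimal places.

bisector direction at 286.7792° = (0.288685,-0.957424)
center distance |VC| = r/sin(θ/2) = 18.286042/sin(67.9446°) = 19.729841
C = V + |VC|·bis = (-20.3303,-34.4922)
T_A = V + ((C−V)·d_A)·d_A = V + 7.4086·d_A = (-31.7970,-20.2481)
T_B = V + ((C−V)·d_B)·d_B = V + 7.4086·d_B = (-18.6488,-16.2836)
sweep = 180° − θ = 44.1107°

center=(-20.3303,-34.4922) T_A=(-31.7970,-20.2481) T_B=(-18.6488,-16.2836) sweep=44.1107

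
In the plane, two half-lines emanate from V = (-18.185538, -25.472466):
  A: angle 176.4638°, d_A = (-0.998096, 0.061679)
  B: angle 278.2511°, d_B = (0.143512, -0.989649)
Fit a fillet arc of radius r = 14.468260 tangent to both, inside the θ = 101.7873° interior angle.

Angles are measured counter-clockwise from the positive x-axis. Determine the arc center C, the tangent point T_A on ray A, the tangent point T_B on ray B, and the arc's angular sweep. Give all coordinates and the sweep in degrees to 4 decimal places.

center=(-30.8162,-39.1878) T_A=(-29.9238,-24.7471) T_B=(-16.4977,-37.1114) sweep=78.2127

bisector direction at 227.3575° = (-0.677422,-0.735594)
center distance |VC| = r/sin(θ/2) = 14.468260/sin(50.8937°) = 18.645229
C = V + |VC|·bis = (-30.8162,-39.1878)
T_A = V + ((C−V)·d_A)·d_A = V + 11.7607·d_A = (-29.9238,-24.7471)
T_B = V + ((C−V)·d_B)·d_B = V + 11.7607·d_B = (-16.4977,-37.1114)
sweep = 180° − θ = 78.2127°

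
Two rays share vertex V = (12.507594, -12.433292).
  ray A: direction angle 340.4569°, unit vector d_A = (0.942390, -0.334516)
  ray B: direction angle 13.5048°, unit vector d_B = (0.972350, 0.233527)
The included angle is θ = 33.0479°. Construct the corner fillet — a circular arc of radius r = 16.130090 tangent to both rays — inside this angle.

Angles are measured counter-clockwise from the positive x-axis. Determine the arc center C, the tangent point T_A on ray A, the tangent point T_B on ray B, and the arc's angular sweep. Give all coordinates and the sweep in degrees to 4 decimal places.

bisector direction at 356.9808° = (0.998612,-0.052670)
center distance |VC| = r/sin(θ/2) = 16.130090/sin(16.5239°) = 56.712997
C = V + |VC|·bis = (69.1419,-15.4203)
T_A = V + ((C−V)·d_A)·d_A = V + 54.3708·d_A = (63.7461,-30.6212)
T_B = V + ((C−V)·d_B)·d_B = V + 54.3708·d_B = (65.3751,0.2637)
sweep = 180° − θ = 146.9521°

center=(69.1419,-15.4203) T_A=(63.7461,-30.6212) T_B=(65.3751,0.2637) sweep=146.9521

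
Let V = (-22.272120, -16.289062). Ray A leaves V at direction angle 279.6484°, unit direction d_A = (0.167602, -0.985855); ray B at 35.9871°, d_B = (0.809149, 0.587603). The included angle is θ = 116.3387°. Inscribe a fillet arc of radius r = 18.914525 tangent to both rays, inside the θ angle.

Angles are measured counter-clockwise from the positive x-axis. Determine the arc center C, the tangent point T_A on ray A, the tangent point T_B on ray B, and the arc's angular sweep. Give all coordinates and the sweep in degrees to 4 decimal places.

center=(-1.6572,-24.6944) T_A=(-20.3042,-27.8645) T_B=(-12.7715,-9.3897) sweep=63.6613

bisector direction at 337.8177° = (0.925988,-0.377554)
center distance |VC| = r/sin(θ/2) = 18.914525/sin(58.1694°) = 22.262579
C = V + |VC|·bis = (-1.6572,-24.6944)
T_A = V + ((C−V)·d_A)·d_A = V + 11.7415·d_A = (-20.3042,-27.8645)
T_B = V + ((C−V)·d_B)·d_B = V + 11.7415·d_B = (-12.7715,-9.3897)
sweep = 180° − θ = 63.6613°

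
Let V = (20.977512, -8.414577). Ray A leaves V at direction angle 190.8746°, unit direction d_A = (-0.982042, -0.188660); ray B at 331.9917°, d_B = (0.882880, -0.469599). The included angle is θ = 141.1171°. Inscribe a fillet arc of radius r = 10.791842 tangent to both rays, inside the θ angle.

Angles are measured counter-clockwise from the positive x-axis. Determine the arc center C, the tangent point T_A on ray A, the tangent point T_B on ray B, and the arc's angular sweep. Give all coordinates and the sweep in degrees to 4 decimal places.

bisector direction at 261.4331° = (-0.148963,-0.988843)
center distance |VC| = r/sin(θ/2) = 10.791842/sin(70.5585°) = 11.444376
C = V + |VC|·bis = (19.2727,-19.7313)
T_A = V + ((C−V)·d_A)·d_A = V + 3.8092·d_A = (17.2367,-9.1332)
T_B = V + ((C−V)·d_B)·d_B = V + 3.8092·d_B = (24.3406,-10.2034)
sweep = 180° − θ = 38.8829°

center=(19.2727,-19.7313) T_A=(17.2367,-9.1332) T_B=(24.3406,-10.2034) sweep=38.8829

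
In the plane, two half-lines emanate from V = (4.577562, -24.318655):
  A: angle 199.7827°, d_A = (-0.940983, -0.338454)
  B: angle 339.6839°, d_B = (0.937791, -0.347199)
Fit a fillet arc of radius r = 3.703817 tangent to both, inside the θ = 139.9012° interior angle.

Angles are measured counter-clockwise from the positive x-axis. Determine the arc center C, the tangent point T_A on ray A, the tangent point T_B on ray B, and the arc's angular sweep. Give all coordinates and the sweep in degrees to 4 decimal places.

center=(4.5592,-28.2614) T_A=(3.3056,-24.7761) T_B=(5.8452,-24.7880) sweep=40.0988

bisector direction at 269.7333° = (-0.004655,-0.999989)
center distance |VC| = r/sin(θ/2) = 3.703817/sin(69.9506°) = 3.942758
C = V + |VC|·bis = (4.5592,-28.2614)
T_A = V + ((C−V)·d_A)·d_A = V + 1.3517·d_A = (3.3056,-24.7761)
T_B = V + ((C−V)·d_B)·d_B = V + 1.3517·d_B = (5.8452,-24.7880)
sweep = 180° − θ = 40.0988°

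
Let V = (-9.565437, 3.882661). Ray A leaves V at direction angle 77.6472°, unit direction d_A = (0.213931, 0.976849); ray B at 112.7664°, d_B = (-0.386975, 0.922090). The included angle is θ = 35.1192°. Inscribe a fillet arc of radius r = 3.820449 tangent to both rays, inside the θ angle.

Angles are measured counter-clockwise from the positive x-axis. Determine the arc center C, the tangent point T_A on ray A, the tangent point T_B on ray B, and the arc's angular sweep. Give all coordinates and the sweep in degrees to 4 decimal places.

bisector direction at 95.2068° = (-0.090751,0.995874)
center distance |VC| = r/sin(θ/2) = 3.820449/sin(17.5596°) = 12.663169
C = V + |VC|·bis = (-10.7146,16.4936)
T_A = V + ((C−V)·d_A)·d_A = V + 12.0731·d_A = (-6.9826,15.6763)
T_B = V + ((C−V)·d_B)·d_B = V + 12.0731·d_B = (-14.2374,15.0152)
sweep = 180° − θ = 144.8808°

center=(-10.7146,16.4936) T_A=(-6.9826,15.6763) T_B=(-14.2374,15.0152) sweep=144.8808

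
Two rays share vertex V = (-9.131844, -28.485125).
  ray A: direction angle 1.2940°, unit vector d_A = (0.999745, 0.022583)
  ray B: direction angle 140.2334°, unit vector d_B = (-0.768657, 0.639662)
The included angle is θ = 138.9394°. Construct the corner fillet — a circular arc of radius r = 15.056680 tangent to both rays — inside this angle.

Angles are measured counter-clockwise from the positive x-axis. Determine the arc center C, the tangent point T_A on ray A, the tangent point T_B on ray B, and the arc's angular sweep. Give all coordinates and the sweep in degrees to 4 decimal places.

bisector direction at 70.7637° = (0.329465,0.944168)
center distance |VC| = r/sin(θ/2) = 15.056680/sin(69.4697°) = 16.077834
C = V + |VC|·bis = (-3.8348,-13.3050)
T_A = V + ((C−V)·d_A)·d_A = V + 5.6385·d_A = (-3.4947,-28.3578)
T_B = V + ((C−V)·d_B)·d_B = V + 5.6385·d_B = (-13.4659,-24.8784)
sweep = 180° − θ = 41.0606°

center=(-3.8348,-13.3050) T_A=(-3.4947,-28.3578) T_B=(-13.4659,-24.8784) sweep=41.0606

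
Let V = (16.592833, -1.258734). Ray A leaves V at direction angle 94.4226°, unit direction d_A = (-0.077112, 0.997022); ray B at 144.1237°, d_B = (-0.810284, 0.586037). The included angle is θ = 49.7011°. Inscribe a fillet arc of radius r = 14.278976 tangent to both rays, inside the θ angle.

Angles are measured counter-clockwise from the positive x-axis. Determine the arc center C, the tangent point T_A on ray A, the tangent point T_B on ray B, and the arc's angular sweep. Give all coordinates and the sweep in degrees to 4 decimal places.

center=(-0.0211,28.3794) T_A=(14.2154,29.4805) T_B=(-8.3891,16.8094) sweep=130.2989

bisector direction at 119.2732° = (-0.488974,0.872299)
center distance |VC| = r/sin(θ/2) = 14.278976/sin(24.8505°) = 33.977109
C = V + |VC|·bis = (-0.0211,28.3794)
T_A = V + ((C−V)·d_A)·d_A = V + 30.8311·d_A = (14.2154,29.4805)
T_B = V + ((C−V)·d_B)·d_B = V + 30.8311·d_B = (-8.3891,16.8094)
sweep = 180° − θ = 130.2989°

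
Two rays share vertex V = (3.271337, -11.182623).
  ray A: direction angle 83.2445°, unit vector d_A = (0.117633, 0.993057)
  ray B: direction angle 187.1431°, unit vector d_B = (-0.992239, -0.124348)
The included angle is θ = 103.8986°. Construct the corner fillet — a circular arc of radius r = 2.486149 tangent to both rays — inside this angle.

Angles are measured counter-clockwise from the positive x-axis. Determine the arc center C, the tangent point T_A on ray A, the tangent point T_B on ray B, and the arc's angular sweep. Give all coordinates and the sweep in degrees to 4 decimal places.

center=(1.0314,-8.9577) T_A=(3.5002,-9.2502) T_B=(1.3405,-11.4246) sweep=76.1014

bisector direction at 135.1938° = (-0.709494,0.704711)
center distance |VC| = r/sin(θ/2) = 2.486149/sin(51.9493°) = 3.157152
C = V + |VC|·bis = (1.0314,-8.9577)
T_A = V + ((C−V)·d_A)·d_A = V + 1.9459·d_A = (3.5002,-9.2502)
T_B = V + ((C−V)·d_B)·d_B = V + 1.9459·d_B = (1.3405,-11.4246)
sweep = 180° − θ = 76.1014°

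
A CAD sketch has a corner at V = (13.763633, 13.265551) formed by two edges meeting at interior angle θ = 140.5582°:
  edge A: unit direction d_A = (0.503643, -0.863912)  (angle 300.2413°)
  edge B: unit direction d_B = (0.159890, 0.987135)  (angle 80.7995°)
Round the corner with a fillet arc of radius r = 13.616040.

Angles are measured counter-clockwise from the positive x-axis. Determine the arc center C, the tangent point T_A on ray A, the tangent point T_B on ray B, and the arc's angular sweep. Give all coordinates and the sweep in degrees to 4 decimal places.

bisector direction at 10.5204° = (0.983190,0.182586)
center distance |VC| = r/sin(θ/2) = 13.616040/sin(70.2791°) = 14.464414
C = V + |VC|·bis = (27.9849,15.9065)
T_A = V + ((C−V)·d_A)·d_A = V + 4.8809·d_A = (16.2218,9.0489)
T_B = V + ((C−V)·d_B)·d_B = V + 4.8809·d_B = (14.5440,18.0836)
sweep = 180° − θ = 39.4418°

center=(27.9849,15.9065) T_A=(16.2218,9.0489) T_B=(14.5440,18.0836) sweep=39.4418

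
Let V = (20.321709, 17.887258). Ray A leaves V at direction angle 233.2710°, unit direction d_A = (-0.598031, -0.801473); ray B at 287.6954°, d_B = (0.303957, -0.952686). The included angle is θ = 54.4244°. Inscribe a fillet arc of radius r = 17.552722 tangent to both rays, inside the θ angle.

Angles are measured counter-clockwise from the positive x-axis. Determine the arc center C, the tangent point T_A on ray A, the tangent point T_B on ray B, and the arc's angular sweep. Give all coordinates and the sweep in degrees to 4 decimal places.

center=(13.9753,-19.9689) T_A=(-0.0927,-9.4718) T_B=(30.6976,-14.6336) sweep=125.5756

bisector direction at 260.4832° = (-0.165337,-0.986237)
center distance |VC| = r/sin(θ/2) = 17.552722/sin(27.2122°) = 38.384451
C = V + |VC|·bis = (13.9753,-19.9689)
T_A = V + ((C−V)·d_A)·d_A = V + 34.1360·d_A = (-0.0927,-9.4718)
T_B = V + ((C−V)·d_B)·d_B = V + 34.1360·d_B = (30.6976,-14.6336)
sweep = 180° − θ = 125.5756°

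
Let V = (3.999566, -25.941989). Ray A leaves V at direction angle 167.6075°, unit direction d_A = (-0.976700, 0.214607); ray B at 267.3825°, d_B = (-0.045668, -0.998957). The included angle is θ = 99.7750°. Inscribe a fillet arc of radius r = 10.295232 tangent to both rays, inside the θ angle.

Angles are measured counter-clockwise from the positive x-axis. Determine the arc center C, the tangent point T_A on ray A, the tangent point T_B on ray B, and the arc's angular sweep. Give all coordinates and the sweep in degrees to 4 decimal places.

bisector direction at 217.4950° = (-0.793406,-0.608692)
center distance |VC| = r/sin(θ/2) = 10.295232/sin(49.8875°) = 13.461676
C = V + |VC|·bis = (-6.6810,-34.1360)
T_A = V + ((C−V)·d_A)·d_A = V + 8.6732·d_A = (-4.4716,-24.0806)
T_B = V + ((C−V)·d_B)·d_B = V + 8.6732·d_B = (3.6035,-34.6062)
sweep = 180° − θ = 80.2250°

center=(-6.6810,-34.1360) T_A=(-4.4716,-24.0806) T_B=(3.6035,-34.6062) sweep=80.2250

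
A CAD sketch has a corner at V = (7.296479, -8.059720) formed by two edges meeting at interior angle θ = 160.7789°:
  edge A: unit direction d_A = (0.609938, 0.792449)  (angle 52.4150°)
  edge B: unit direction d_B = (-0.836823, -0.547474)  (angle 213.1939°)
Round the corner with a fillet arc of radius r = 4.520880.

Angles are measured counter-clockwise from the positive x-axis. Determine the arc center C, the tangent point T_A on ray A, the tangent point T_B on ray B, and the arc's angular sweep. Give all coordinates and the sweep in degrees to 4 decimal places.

bisector direction at 132.8045° = (-0.679498,0.733677)
center distance |VC| = r/sin(θ/2) = 4.520880/sin(80.3894°) = 4.585232
C = V + |VC|·bis = (4.1808,-4.6956)
T_A = V + ((C−V)·d_A)·d_A = V + 0.7655·d_A = (7.7634,-7.4531)
T_B = V + ((C−V)·d_B)·d_B = V + 0.7655·d_B = (6.6559,-8.4788)
sweep = 180° − θ = 19.2211°

center=(4.1808,-4.6956) T_A=(7.7634,-7.4531) T_B=(6.6559,-8.4788) sweep=19.2211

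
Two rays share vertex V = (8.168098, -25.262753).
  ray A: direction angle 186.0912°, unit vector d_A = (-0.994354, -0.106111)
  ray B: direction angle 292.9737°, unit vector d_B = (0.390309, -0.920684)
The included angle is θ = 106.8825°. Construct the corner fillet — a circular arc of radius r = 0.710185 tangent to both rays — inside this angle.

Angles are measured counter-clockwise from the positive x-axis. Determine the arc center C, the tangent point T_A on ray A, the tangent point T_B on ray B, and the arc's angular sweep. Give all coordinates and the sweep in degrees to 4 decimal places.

bisector direction at 239.5324° = (-0.507050,-0.861916)
center distance |VC| = r/sin(θ/2) = 0.710185/sin(53.4412°) = 0.884143
C = V + |VC|·bis = (7.7198,-26.0248)
T_A = V + ((C−V)·d_A)·d_A = V + 0.5266·d_A = (7.6444,-25.3186)
T_B = V + ((C−V)·d_B)·d_B = V + 0.5266·d_B = (8.3736,-25.7476)
sweep = 180° − θ = 73.1175°

center=(7.7198,-26.0248) T_A=(7.6444,-25.3186) T_B=(8.3736,-25.7476) sweep=73.1175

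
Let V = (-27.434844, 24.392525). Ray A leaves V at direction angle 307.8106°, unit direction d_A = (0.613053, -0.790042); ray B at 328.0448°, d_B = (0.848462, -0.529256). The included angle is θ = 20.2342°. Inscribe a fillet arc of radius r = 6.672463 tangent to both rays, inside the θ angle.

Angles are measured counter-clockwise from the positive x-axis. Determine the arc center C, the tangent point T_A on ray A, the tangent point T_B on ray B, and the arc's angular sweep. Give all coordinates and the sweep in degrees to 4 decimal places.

bisector direction at 317.9277° = (0.742300,-0.670068)
center distance |VC| = r/sin(θ/2) = 6.672463/sin(10.1171°) = 37.984984
C = V + |VC|·bis = (0.7614,-1.0600)
T_A = V + ((C−V)·d_A)·d_A = V + 37.3943·d_A = (-4.5101,-5.1506)
T_B = V + ((C−V)·d_B)·d_B = V + 37.3943·d_B = (4.2928,4.6013)
sweep = 180° − θ = 159.7658°

center=(0.7614,-1.0600) T_A=(-4.5101,-5.1506) T_B=(4.2928,4.6013) sweep=159.7658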